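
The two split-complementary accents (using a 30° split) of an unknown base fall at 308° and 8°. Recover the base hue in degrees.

The accents sit 30° either side of the complement, so the complement is their short-arc midpoint on the wheel.
Short-arc midpoint of 308° and 8°: 338°.
Base is 180° from the complement: 338 − 180 = 158°

158°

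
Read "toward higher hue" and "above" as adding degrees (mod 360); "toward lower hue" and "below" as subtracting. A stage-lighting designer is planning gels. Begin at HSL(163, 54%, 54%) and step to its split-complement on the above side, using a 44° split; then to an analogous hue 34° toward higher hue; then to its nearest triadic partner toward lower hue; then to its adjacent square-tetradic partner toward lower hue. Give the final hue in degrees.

+224° (split-comp 44° ↑): 163 + 224 = 387 → 387 − 360 = 27°
+34° (analog 34° ↑): 27 + 34 = 61°
−120° (triadic ↓): 61 − 120 = -59 → -59 + 360 = 301°
−90° (square ↓): 301 − 90 = 211°

211°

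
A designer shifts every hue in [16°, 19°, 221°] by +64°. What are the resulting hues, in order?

16 + 64 = 80°
19 + 64 = 83°
221 + 64 = 285°

80°, 83°, 285°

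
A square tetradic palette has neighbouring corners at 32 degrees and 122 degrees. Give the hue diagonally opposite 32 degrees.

212°

A square tetradic scheme places four hues 90° apart; opposite corners are 180° apart.
32 + 180 = 212°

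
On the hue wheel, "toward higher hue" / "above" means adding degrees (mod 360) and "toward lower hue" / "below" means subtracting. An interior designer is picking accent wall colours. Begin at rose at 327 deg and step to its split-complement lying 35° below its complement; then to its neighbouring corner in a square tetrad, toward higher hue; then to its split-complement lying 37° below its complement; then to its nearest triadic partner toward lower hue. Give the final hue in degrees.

split-comp 35° ↓ +145°: 327 + 145 = 472 → 472 − 360 = 112°
square ↑ +90°: 112 + 90 = 202°
split-comp 37° ↓ +143°: 202 + 143 = 345°
triadic ↓ −120°: 345 − 120 = 225°

225°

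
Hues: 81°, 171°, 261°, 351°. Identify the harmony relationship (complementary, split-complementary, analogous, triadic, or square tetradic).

square tetradic

Sort the hues: 81°, 171°, 261°, 351°.
Successive gaps around the wheel: 90°, 90°, 90°, 90°.
Four hues every 90° form a square tetradic scheme.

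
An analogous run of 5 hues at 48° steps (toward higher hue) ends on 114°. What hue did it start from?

4 steps of 48° (toward higher hue) give a net shift of +192°.
Start = end − shift: 114 − 192 = -78 → -78 + 360 = 282°

282°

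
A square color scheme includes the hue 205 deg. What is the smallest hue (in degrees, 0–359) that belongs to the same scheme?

A square tetradic scheme places four hues every 90°.
The full set through 205° is {25°, 115°, 205°, 295°}.

25°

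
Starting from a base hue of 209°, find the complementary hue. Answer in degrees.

The complement sits 180° across the wheel.
209 + 180 = 389 → 389 − 360 = 29°

29°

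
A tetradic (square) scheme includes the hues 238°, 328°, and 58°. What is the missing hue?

A square tetradic scheme places four hues every 90°.
The full set through 58° is {58°, 148°, 238°, 328°}.
Given {58°, 238°, 328°}, the missing hue is 148°.

148°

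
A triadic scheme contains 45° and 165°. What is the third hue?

A triad spaces three hues 120° apart.
The full set is {45°, 165°, 285°}.

285°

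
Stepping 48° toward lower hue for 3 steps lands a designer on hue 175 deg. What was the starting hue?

319°

3 steps of 48° (toward lower hue) give a net shift of −144°.
Start = end − shift: 175 + 144 = 319°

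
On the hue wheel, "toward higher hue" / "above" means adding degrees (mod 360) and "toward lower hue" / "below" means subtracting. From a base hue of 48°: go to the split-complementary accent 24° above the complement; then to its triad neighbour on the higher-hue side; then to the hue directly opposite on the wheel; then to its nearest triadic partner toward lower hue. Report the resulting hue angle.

split-comp 24° ↑ +204°: 48 + 204 = 252°
triadic ↑ +120°: 252 + 120 = 372 → 372 − 360 = 12°
complement +180°: 12 + 180 = 192°
triadic ↓ −120°: 192 − 120 = 72°

72°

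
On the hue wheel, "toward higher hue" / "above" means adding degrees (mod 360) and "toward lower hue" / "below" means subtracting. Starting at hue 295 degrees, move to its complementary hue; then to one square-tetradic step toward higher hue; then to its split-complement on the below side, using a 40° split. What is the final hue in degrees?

345°

+180° (complement): 295 + 180 = 475 → 475 − 360 = 115°
+90° (square ↑): 115 + 90 = 205°
+140° (split-comp 40° ↓): 205 + 140 = 345°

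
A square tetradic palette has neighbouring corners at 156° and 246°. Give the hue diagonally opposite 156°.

A square tetradic scheme places four hues 90° apart; opposite corners are 180° apart.
156 + 180 = 336°

336°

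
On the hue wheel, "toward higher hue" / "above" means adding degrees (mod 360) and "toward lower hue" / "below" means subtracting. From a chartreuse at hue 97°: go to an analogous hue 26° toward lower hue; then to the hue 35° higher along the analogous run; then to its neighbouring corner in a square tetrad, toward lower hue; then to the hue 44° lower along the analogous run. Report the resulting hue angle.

332°

−26° (analog 26° ↓): 97 − 26 = 71°
+35° (analog 35° ↑): 71 + 35 = 106°
−90° (square ↓): 106 − 90 = 16°
−44° (analog 44° ↓): 16 − 44 = -28 → -28 + 360 = 332°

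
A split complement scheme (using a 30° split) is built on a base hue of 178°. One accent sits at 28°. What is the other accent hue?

328°

Split-complementary hues sit 30° either side of the complement.
Complement of the base 178°: 178 + 180 = 358°
The given accent 28° is 30° one side of 358°; the other accent sits 30° the other side: 358 − 30 = 328°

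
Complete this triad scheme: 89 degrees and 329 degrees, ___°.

209°

A triad places three hues 120° apart.
The full set through 89° is {89°, 209°, 329°}.
Given {89°, 329°}, the missing hue is 209°.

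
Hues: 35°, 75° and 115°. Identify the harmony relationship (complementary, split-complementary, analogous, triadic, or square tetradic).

Sort the hues: 35°, 75°, 115°.
Successive gaps around the wheel: 40°, 40°, 280°.
A run of hues at equal small steps (40°) with one large closing gap is an analogous group.

analogous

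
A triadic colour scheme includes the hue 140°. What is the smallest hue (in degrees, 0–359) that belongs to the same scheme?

20°

A triad places three hues 120° apart.
The full set through 140° is {20°, 140°, 260°}.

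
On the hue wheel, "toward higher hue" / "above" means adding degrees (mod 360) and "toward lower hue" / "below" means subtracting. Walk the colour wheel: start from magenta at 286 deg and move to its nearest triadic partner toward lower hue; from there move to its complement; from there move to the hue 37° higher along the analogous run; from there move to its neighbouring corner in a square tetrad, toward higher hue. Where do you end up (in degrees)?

286 − 120 = 166°   (triadic ↓)
166 + 180 = 346°   (complement)
346 + 37 = 383 → 383 − 360 = 23°   (analog 37° ↑)
23 + 90 = 113°   (square ↑)

113°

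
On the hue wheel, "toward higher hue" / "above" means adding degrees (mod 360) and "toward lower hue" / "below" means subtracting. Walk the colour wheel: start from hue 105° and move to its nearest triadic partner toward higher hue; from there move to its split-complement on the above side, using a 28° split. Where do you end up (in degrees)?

triadic ↑ +120°: 105 + 120 = 225°
split-comp 28° ↑ +208°: 225 + 208 = 433 → 433 − 360 = 73°

73°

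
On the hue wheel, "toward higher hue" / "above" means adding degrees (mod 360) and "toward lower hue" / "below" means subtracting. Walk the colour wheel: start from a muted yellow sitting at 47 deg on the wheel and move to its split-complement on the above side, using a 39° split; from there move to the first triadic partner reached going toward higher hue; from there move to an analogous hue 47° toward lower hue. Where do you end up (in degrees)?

339°

split-comp 39° ↑ +219°: 47 + 219 = 266°
triadic ↑ +120°: 266 + 120 = 386 → 386 − 360 = 26°
analog 47° ↓ −47°: 26 − 47 = -21 → -21 + 360 = 339°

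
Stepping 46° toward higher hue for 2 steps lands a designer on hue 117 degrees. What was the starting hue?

2 steps of 46° (toward higher hue) give a net shift of +92°.
Start = end − shift: 117 − 92 = 25°

25°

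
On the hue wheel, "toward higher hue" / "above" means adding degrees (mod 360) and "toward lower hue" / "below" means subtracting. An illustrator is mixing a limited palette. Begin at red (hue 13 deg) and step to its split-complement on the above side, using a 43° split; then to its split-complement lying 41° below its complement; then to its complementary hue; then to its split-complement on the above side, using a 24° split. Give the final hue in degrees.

39°

+223° (split-comp 43° ↑): 13 + 223 = 236°
+139° (split-comp 41° ↓): 236 + 139 = 375 → 375 − 360 = 15°
+180° (complement): 15 + 180 = 195°
+204° (split-comp 24° ↑): 195 + 204 = 399 → 399 − 360 = 39°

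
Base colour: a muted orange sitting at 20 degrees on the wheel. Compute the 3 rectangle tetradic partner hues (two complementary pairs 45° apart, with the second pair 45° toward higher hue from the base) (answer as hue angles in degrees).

65°, 200° and 245°

A rectangular tetradic uses two complementary pairs 45° apart: offsets 0°, 45°, 180°, 225°.
20 + 45 = 65°
20 + 180 = 200°
20 + 225 = 245°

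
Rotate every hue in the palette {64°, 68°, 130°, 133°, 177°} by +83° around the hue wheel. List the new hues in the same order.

147°, 151°, 213°, 216°, 260°

64 + 83 = 147°
68 + 83 = 151°
130 + 83 = 213°
133 + 83 = 216°
177 + 83 = 260°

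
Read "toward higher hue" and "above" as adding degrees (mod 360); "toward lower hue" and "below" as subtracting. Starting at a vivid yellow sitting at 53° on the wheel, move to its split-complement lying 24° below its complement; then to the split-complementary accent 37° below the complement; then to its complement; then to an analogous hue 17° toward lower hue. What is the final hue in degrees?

53 + 156 = 209°   (split-comp 24° ↓)
209 + 143 = 352°   (split-comp 37° ↓)
352 + 180 = 532 → 532 − 360 = 172°   (complement)
172 − 17 = 155°   (analog 17° ↓)

155°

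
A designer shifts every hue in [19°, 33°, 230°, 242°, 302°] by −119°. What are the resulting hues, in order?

19 − 119 = -100 → -100 + 360 = 260°
33 − 119 = -86 → -86 + 360 = 274°
230 − 119 = 111°
242 − 119 = 123°
302 − 119 = 183°

260°, 274°, 111°, 123°, 183°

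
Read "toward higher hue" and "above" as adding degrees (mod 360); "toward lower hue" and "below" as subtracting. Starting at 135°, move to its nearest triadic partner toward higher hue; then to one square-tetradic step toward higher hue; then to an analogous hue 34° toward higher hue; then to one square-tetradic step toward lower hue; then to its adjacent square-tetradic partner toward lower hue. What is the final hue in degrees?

199°

triadic ↑ +120°: 135 + 120 = 255°
square ↑ +90°: 255 + 90 = 345°
analog 34° ↑ +34°: 345 + 34 = 379 → 379 − 360 = 19°
square ↓ −90°: 19 − 90 = -71 → -71 + 360 = 289°
square ↓ −90°: 289 − 90 = 199°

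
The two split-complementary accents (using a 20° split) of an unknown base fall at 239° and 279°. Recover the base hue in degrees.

The accents sit 20° either side of the complement, so the complement is their short-arc midpoint on the wheel.
Short-arc midpoint of 239° and 279°: 259°.
Base is 180° from the complement: 259 − 180 = 79°

79°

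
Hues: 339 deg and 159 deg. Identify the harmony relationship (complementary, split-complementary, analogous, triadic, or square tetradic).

complementary

Sort the hues: 159°, 339°.
Successive gaps around the wheel: 180°, 180°.
Two hues 180° apart are complementary.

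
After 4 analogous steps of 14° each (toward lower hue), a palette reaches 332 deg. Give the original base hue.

28°

4 steps of 14° (toward lower hue) give a net shift of −56°.
Start = end − shift: 332 + 56 = 388 → 388 − 360 = 28°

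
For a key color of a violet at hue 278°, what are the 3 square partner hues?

8°, 98°, 188°

A square tetradic scheme places four hues every 90°.
278 + 90 = 368 → 368 − 360 = 8°
278 + 180 = 458 → 458 − 360 = 98°
278 + 270 = 548 → 548 − 360 = 188°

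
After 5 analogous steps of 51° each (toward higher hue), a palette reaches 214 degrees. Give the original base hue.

319°

5 steps of 51° (toward higher hue) give a net shift of +255°.
Start = end − shift: 214 − 255 = -41 → -41 + 360 = 319°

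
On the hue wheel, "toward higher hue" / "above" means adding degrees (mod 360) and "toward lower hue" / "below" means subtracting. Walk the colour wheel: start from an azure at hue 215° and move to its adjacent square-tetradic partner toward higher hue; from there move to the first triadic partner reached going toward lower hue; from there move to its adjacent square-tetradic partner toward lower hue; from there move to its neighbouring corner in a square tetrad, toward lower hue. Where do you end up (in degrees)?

square ↑ +90°: 215 + 90 = 305°
triadic ↓ −120°: 305 − 120 = 185°
square ↓ −90°: 185 − 90 = 95°
square ↓ −90°: 95 − 90 = 5°

5°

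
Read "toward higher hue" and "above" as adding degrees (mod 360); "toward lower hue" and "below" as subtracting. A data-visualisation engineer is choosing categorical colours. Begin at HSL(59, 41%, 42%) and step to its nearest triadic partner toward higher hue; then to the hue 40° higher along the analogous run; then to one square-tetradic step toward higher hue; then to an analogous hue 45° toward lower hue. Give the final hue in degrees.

59 + 120 = 179°   (triadic ↑)
179 + 40 = 219°   (analog 40° ↑)
219 + 90 = 309°   (square ↑)
309 − 45 = 264°   (analog 45° ↓)

264°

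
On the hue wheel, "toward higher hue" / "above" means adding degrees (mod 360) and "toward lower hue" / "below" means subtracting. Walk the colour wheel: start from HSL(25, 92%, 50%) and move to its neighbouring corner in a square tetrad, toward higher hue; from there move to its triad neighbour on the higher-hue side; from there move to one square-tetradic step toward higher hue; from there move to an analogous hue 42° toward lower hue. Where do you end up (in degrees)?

283°

25 + 90 = 115°   (square ↑)
115 + 120 = 235°   (triadic ↑)
235 + 90 = 325°   (square ↑)
325 − 42 = 283°   (analog 42° ↓)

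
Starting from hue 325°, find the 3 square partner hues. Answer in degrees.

55°, 145° and 235°

A square tetradic scheme places four hues every 90°.
325 + 90 = 415 → 415 − 360 = 55°
325 + 180 = 505 → 505 − 360 = 145°
325 + 270 = 595 → 595 − 360 = 235°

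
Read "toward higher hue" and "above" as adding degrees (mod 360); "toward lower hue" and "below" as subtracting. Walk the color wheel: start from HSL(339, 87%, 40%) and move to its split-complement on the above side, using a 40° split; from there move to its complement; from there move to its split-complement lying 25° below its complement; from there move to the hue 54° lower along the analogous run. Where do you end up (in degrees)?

120°

split-comp 40° ↑ +220°: 339 + 220 = 559 → 559 − 360 = 199°
complement +180°: 199 + 180 = 379 → 379 − 360 = 19°
split-comp 25° ↓ +155°: 19 + 155 = 174°
analog 54° ↓ −54°: 174 − 54 = 120°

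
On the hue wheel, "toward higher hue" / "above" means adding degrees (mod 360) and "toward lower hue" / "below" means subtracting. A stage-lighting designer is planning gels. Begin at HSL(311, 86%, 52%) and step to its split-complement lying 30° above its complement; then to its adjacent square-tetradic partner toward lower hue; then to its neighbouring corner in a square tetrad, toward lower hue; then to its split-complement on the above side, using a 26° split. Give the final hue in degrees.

+210° (split-comp 30° ↑): 311 + 210 = 521 → 521 − 360 = 161°
−90° (square ↓): 161 − 90 = 71°
−90° (square ↓): 71 − 90 = -19 → -19 + 360 = 341°
+206° (split-comp 26° ↑): 341 + 206 = 547 → 547 − 360 = 187°

187°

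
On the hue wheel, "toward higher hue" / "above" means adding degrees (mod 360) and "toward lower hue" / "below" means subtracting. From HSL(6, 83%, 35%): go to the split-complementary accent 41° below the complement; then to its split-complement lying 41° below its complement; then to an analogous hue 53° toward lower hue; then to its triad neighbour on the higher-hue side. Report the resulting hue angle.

351°

+139° (split-comp 41° ↓): 6 + 139 = 145°
+139° (split-comp 41° ↓): 145 + 139 = 284°
−53° (analog 53° ↓): 284 − 53 = 231°
+120° (triadic ↑): 231 + 120 = 351°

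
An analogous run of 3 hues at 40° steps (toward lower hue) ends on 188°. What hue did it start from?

268°

2 steps of 40° (toward lower hue) give a net shift of −80°.
Start = end − shift: 188 + 80 = 268°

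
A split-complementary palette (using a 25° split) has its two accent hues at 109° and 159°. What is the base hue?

314°

The accents sit 25° either side of the complement, so the complement is their short-arc midpoint on the wheel.
Short-arc midpoint of 109° and 159°: 134°.
Base is 180° from the complement: 134 − 180 = -46 → -46 + 360 = 314°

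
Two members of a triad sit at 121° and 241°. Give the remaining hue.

A triad spaces three hues 120° apart.
The full set is {1°, 121°, 241°}.

1°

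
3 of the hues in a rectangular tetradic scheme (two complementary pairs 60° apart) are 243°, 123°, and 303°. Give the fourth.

63°

A rectangular tetradic uses two complementary pairs 60° apart: offsets 0°, 60°, 180°, 240°.
Among {123°, 243°, 303°}, 123° and 303° are a 180° pair.
The remaining hue 243° needs its own complement: 243 + 180 = 423 → 423 − 360 = 63°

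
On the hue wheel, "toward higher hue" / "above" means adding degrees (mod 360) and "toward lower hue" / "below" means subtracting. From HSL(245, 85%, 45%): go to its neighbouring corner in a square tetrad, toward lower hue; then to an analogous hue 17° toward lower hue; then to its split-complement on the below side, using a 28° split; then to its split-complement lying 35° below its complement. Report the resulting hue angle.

75°

245 − 90 = 155°   (square ↓)
155 − 17 = 138°   (analog 17° ↓)
138 + 152 = 290°   (split-comp 28° ↓)
290 + 145 = 435 → 435 − 360 = 75°   (split-comp 35° ↓)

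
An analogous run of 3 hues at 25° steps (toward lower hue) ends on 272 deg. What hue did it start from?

322°

2 steps of 25° (toward lower hue) give a net shift of −50°.
Start = end − shift: 272 + 50 = 322°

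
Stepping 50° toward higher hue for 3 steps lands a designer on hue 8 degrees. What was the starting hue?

218°

3 steps of 50° (toward higher hue) give a net shift of +150°.
Start = end − shift: 8 − 150 = -142 → -142 + 360 = 218°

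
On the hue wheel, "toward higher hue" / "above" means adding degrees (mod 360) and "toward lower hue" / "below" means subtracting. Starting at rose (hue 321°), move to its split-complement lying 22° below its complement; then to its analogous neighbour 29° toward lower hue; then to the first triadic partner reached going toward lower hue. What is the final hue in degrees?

330°

split-comp 22° ↓ +158°: 321 + 158 = 479 → 479 − 360 = 119°
analog 29° ↓ −29°: 119 − 29 = 90°
triadic ↓ −120°: 90 − 120 = -30 → -30 + 360 = 330°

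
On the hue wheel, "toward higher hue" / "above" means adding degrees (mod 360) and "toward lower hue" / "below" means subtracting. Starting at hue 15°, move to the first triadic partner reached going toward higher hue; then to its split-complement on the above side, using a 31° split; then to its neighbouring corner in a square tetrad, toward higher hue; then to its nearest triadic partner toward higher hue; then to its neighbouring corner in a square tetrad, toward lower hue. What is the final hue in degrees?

+120° (triadic ↑): 15 + 120 = 135°
+211° (split-comp 31° ↑): 135 + 211 = 346°
+90° (square ↑): 346 + 90 = 436 → 436 − 360 = 76°
+120° (triadic ↑): 76 + 120 = 196°
−90° (square ↓): 196 − 90 = 106°

106°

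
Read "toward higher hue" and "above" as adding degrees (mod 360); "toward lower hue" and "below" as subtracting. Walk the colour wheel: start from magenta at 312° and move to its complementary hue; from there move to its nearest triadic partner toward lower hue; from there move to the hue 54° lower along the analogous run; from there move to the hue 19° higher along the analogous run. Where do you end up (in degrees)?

312 + 180 = 492 → 492 − 360 = 132°   (complement)
132 − 120 = 12°   (triadic ↓)
12 − 54 = -42 → -42 + 360 = 318°   (analog 54° ↓)
318 + 19 = 337°   (analog 19° ↑)

337°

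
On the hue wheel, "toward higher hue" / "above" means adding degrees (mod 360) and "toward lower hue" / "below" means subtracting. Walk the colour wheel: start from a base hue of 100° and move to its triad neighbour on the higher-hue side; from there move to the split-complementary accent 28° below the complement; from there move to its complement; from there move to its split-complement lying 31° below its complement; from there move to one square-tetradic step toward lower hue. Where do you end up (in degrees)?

251°

100 + 120 = 220°   (triadic ↑)
220 + 152 = 372 → 372 − 360 = 12°   (split-comp 28° ↓)
12 + 180 = 192°   (complement)
192 + 149 = 341°   (split-comp 31° ↓)
341 − 90 = 251°   (square ↓)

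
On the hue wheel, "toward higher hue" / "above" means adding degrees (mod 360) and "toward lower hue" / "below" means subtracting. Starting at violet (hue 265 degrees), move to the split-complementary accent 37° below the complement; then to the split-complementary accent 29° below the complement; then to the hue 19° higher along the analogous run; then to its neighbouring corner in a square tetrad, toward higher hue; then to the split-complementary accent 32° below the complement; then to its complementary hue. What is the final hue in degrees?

276°

split-comp 37° ↓ +143°: 265 + 143 = 408 → 408 − 360 = 48°
split-comp 29° ↓ +151°: 48 + 151 = 199°
analog 19° ↑ +19°: 199 + 19 = 218°
square ↑ +90°: 218 + 90 = 308°
split-comp 32° ↓ +148°: 308 + 148 = 456 → 456 − 360 = 96°
complement +180°: 96 + 180 = 276°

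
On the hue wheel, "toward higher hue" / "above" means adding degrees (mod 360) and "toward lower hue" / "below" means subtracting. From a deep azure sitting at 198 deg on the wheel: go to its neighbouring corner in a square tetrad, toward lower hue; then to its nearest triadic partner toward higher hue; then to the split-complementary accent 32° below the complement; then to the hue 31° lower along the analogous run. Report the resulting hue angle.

345°

square ↓ −90°: 198 − 90 = 108°
triadic ↑ +120°: 108 + 120 = 228°
split-comp 32° ↓ +148°: 228 + 148 = 376 → 376 − 360 = 16°
analog 31° ↓ −31°: 16 − 31 = -15 → -15 + 360 = 345°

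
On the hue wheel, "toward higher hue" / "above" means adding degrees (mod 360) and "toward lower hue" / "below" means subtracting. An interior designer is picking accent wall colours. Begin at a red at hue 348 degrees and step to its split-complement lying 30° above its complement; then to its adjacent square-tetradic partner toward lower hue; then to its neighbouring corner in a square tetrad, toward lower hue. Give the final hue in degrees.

split-comp 30° ↑ +210°: 348 + 210 = 558 → 558 − 360 = 198°
square ↓ −90°: 198 − 90 = 108°
square ↓ −90°: 108 − 90 = 18°

18°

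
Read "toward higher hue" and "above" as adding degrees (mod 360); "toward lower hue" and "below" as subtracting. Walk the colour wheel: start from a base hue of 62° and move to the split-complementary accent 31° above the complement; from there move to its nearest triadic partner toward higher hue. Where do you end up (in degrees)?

33°

split-comp 31° ↑ +211°: 62 + 211 = 273°
triadic ↑ +120°: 273 + 120 = 393 → 393 − 360 = 33°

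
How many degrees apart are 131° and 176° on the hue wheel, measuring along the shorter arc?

45°

|131 − 176| = 45.
45 ≤ 180, so the shorter arc is 45°.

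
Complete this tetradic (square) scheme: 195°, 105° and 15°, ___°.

A square tetradic scheme places four hues every 90°.
The full set through 15° is {15°, 105°, 195°, 285°}.
Given {15°, 105°, 195°}, the missing hue is 285°.

285°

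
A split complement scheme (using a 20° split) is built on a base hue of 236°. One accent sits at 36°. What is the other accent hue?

Split-complementary hues sit 20° either side of the complement.
Complement of the base 236°: 236 + 180 = 416 → 416 − 360 = 56°
The given accent 36° is 20° one side of 56°; the other accent sits 20° the other side: 56 + 20 = 76°

76°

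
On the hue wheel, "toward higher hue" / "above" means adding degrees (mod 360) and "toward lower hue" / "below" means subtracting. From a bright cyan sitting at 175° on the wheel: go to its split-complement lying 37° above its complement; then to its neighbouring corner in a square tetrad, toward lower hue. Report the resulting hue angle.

302°

split-comp 37° ↑ +217°: 175 + 217 = 392 → 392 − 360 = 32°
square ↓ −90°: 32 − 90 = -58 → -58 + 360 = 302°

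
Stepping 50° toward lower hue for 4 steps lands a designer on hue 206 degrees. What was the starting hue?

46°

4 steps of 50° (toward lower hue) give a net shift of −200°.
Start = end − shift: 206 + 200 = 406 → 406 − 360 = 46°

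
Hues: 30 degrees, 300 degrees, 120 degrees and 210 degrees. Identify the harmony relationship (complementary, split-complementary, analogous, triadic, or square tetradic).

square tetradic

Sort the hues: 30°, 120°, 210°, 300°.
Successive gaps around the wheel: 90°, 90°, 90°, 90°.
Four hues every 90° form a square tetradic scheme.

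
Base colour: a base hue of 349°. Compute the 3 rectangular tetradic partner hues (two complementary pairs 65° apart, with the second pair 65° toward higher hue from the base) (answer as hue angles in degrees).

54°, 169°, and 234°

A rectangular tetradic uses two complementary pairs 65° apart: offsets 0°, 65°, 180°, 245°.
349 + 65 = 414 → 414 − 360 = 54°
349 + 180 = 529 → 529 − 360 = 169°
349 + 245 = 594 → 594 − 360 = 234°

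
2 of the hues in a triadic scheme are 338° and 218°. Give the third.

A triad places three hues 120° apart.
The full set through 218° is {98°, 218°, 338°}.
Given {218°, 338°}, the missing hue is 98°.

98°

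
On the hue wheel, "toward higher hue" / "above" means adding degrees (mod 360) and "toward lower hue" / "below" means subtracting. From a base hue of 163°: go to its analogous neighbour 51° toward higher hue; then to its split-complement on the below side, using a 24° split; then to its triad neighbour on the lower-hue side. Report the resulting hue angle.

250°

163 + 51 = 214°   (analog 51° ↑)
214 + 156 = 370 → 370 − 360 = 10°   (split-comp 24° ↓)
10 − 120 = -110 → -110 + 360 = 250°   (triadic ↓)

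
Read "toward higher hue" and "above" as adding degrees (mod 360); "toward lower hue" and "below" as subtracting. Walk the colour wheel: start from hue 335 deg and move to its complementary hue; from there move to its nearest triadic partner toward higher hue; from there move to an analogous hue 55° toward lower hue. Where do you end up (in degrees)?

220°

complement +180°: 335 + 180 = 515 → 515 − 360 = 155°
triadic ↑ +120°: 155 + 120 = 275°
analog 55° ↓ −55°: 275 − 55 = 220°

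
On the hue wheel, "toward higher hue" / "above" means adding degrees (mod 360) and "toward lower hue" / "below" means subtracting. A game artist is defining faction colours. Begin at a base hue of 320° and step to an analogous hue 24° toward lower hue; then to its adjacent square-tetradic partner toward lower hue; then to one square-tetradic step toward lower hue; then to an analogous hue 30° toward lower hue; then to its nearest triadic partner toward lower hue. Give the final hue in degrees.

326°

analog 24° ↓ −24°: 320 − 24 = 296°
square ↓ −90°: 296 − 90 = 206°
square ↓ −90°: 206 − 90 = 116°
analog 30° ↓ −30°: 116 − 30 = 86°
triadic ↓ −120°: 86 − 120 = -34 → -34 + 360 = 326°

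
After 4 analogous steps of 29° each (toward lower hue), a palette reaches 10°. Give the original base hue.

4 steps of 29° (toward lower hue) give a net shift of −116°.
Start = end − shift: 10 + 116 = 126°

126°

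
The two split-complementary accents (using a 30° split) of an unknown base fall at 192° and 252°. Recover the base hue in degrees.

The accents sit 30° either side of the complement, so the complement is their short-arc midpoint on the wheel.
Short-arc midpoint of 192° and 252°: 222°.
Base is 180° from the complement: 222 − 180 = 42°

42°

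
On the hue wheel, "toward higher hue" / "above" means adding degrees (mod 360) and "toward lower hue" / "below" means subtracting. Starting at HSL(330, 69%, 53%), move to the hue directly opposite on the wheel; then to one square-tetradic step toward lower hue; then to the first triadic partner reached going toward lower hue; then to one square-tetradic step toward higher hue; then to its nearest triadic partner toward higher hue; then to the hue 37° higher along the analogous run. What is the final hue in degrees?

187°

+180° (complement): 330 + 180 = 510 → 510 − 360 = 150°
−90° (square ↓): 150 − 90 = 60°
−120° (triadic ↓): 60 − 120 = -60 → -60 + 360 = 300°
+90° (square ↑): 300 + 90 = 390 → 390 − 360 = 30°
+120° (triadic ↑): 30 + 120 = 150°
+37° (analog 37° ↑): 150 + 37 = 187°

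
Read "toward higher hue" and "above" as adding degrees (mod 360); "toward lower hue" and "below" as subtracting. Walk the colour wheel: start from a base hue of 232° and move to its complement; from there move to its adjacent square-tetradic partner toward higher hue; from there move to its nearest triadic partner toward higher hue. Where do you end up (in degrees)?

262°

complement +180°: 232 + 180 = 412 → 412 − 360 = 52°
square ↑ +90°: 52 + 90 = 142°
triadic ↑ +120°: 142 + 120 = 262°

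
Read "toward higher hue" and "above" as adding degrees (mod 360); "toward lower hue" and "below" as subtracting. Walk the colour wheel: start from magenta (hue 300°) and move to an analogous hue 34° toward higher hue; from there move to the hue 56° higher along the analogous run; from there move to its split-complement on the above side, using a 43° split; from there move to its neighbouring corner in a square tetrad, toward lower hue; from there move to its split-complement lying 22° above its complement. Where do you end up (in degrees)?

5°

analog 34° ↑ +34°: 300 + 34 = 334°
analog 56° ↑ +56°: 334 + 56 = 390 → 390 − 360 = 30°
split-comp 43° ↑ +223°: 30 + 223 = 253°
square ↓ −90°: 253 − 90 = 163°
split-comp 22° ↑ +202°: 163 + 202 = 365 → 365 − 360 = 5°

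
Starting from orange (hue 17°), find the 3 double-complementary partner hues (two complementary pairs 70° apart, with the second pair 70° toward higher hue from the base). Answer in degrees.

A rectangular tetradic uses two complementary pairs 70° apart: offsets 0°, 70°, 180°, 250°.
17 + 70 = 87°
17 + 180 = 197°
17 + 250 = 267°

87°, 197°, and 267°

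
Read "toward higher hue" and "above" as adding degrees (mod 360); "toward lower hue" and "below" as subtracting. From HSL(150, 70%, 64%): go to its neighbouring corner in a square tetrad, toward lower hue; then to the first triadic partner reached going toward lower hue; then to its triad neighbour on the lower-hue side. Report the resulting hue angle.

150 − 90 = 60°   (square ↓)
60 − 120 = -60 → -60 + 360 = 300°   (triadic ↓)
300 − 120 = 180°   (triadic ↓)

180°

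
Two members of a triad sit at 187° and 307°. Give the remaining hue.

67°

A triad spaces three hues 120° apart.
The full set is {67°, 187°, 307°}.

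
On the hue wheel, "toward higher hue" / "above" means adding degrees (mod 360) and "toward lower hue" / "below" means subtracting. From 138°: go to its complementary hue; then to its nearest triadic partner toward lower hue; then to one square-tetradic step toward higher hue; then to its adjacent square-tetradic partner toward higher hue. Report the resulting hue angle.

18°

138 + 180 = 318°   (complement)
318 − 120 = 198°   (triadic ↓)
198 + 90 = 288°   (square ↑)
288 + 90 = 378 → 378 − 360 = 18°   (square ↑)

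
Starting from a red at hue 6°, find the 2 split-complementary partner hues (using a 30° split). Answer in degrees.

156° and 216°

Complement of 6°: 6 + 180 = 186°
186 − 30 = 156°
186 + 30 = 216°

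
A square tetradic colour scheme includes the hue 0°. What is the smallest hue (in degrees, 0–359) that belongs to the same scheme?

A square tetradic scheme places four hues every 90°.
The full set through 0° is {0°, 90°, 180°, 270°}.

0°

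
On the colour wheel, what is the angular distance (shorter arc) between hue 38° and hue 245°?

|38 − 245| = 207.
The shorter arc is 360 − 207 = 153°.

153°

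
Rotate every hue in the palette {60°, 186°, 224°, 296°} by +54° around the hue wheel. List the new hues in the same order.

114°, 240°, 278°, 350°

60 + 54 = 114°
186 + 54 = 240°
224 + 54 = 278°
296 + 54 = 350°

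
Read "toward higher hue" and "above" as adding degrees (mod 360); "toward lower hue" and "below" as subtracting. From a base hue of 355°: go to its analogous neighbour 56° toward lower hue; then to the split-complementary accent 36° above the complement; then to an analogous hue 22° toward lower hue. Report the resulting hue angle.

−56° (analog 56° ↓): 355 − 56 = 299°
+216° (split-comp 36° ↑): 299 + 216 = 515 → 515 − 360 = 155°
−22° (analog 22° ↓): 155 − 22 = 133°

133°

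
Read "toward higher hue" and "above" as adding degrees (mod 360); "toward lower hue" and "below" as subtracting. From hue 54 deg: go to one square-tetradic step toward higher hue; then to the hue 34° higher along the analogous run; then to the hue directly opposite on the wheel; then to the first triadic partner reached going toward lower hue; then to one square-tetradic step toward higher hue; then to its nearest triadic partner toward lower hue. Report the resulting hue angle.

208°

square ↑ +90°: 54 + 90 = 144°
analog 34° ↑ +34°: 144 + 34 = 178°
complement +180°: 178 + 180 = 358°
triadic ↓ −120°: 358 − 120 = 238°
square ↑ +90°: 238 + 90 = 328°
triadic ↓ −120°: 328 − 120 = 208°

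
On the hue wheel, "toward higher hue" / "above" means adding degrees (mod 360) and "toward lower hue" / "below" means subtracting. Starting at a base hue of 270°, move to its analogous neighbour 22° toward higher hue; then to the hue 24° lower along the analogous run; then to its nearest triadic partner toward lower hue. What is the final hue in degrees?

148°

analog 22° ↑ +22°: 270 + 22 = 292°
analog 24° ↓ −24°: 292 − 24 = 268°
triadic ↓ −120°: 268 − 120 = 148°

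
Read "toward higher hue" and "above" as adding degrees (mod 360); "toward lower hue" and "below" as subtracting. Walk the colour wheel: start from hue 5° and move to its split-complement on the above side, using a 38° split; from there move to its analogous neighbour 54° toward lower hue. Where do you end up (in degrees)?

5 + 218 = 223°   (split-comp 38° ↑)
223 − 54 = 169°   (analog 54° ↓)

169°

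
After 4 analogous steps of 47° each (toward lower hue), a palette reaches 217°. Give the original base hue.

45°

4 steps of 47° (toward lower hue) give a net shift of −188°.
Start = end − shift: 217 + 188 = 405 → 405 − 360 = 45°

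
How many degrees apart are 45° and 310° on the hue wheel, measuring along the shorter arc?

95°

|45 − 310| = 265.
The shorter arc is 360 − 265 = 95°.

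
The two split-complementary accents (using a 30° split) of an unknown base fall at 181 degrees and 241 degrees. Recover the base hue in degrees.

The accents sit 30° either side of the complement, so the complement is their short-arc midpoint on the wheel.
Short-arc midpoint of 181° and 241°: 211°.
Base is 180° from the complement: 211 − 180 = 31°

31°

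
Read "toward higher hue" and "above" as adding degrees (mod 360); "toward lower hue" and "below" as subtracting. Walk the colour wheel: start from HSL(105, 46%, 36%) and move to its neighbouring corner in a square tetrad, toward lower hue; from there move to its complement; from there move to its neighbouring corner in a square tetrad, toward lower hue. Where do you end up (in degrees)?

105°

−90° (square ↓): 105 − 90 = 15°
+180° (complement): 15 + 180 = 195°
−90° (square ↓): 195 − 90 = 105°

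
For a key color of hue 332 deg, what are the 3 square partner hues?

62°, 152°, 242°

A square tetradic scheme places four hues every 90°.
332 + 90 = 422 → 422 − 360 = 62°
332 + 180 = 512 → 512 − 360 = 152°
332 + 270 = 602 → 602 − 360 = 242°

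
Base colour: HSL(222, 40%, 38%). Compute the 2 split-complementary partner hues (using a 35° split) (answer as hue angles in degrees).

7° and 77°

Split-complementary hues sit 35° either side of the complement.
Complement of 222°: 222 + 180 = 402 → 402 − 360 = 42°
42 − 35 = 7°
42 + 35 = 77°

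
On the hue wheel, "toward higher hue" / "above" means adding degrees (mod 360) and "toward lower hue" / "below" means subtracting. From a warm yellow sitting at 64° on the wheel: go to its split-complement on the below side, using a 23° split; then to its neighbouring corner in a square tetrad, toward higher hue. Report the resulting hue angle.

311°

64 + 157 = 221°   (split-comp 23° ↓)
221 + 90 = 311°   (square ↑)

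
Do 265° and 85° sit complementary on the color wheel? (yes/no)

Angular distance: |265 − 85| = 180 = 180°.
Complementary requires 180°.

yes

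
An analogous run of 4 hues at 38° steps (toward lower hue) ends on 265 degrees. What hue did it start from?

19°

3 steps of 38° (toward lower hue) give a net shift of −114°.
Start = end − shift: 265 + 114 = 379 → 379 − 360 = 19°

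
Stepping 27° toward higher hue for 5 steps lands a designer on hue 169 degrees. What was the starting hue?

5 steps of 27° (toward higher hue) give a net shift of +135°.
Start = end − shift: 169 − 135 = 34°

34°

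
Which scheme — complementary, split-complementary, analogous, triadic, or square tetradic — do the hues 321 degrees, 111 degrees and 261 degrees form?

split-complementary

Sort the hues: 111°, 261°, 321°.
Successive gaps around the wheel: 150°, 60°, 150°.
Two 150° gaps and one 60° gap — a base hue opposite a pair of accents 30° either side of its complement — is the split-complementary pattern.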